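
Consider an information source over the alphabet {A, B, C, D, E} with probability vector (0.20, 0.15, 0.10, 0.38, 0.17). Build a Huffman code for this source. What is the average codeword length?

Repeatedly combine the two least-probable nodes; the expected code length is the sum of the merged weights.
merge 1/10 + 3/20 → 1/4
merge 17/100 + 1/5 → 37/100
merge 1/4 + 37/100 → 31/50
merge 19/50 + 31/50 → 1
L = 1/4 + 37/100 + 31/50 + 1 = 56/25 = 2.24 bits/symbol.

2.24 bits/symbol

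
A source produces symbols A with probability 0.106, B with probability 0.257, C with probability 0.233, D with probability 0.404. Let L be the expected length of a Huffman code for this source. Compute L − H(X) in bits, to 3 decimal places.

0.070 bits

Entropy H = −Σ p log₂ p ≈ 1.8649 bits.
Huffman merges: 53/500+233/1000→339/1000; 257/1000+339/1000→149/250; 101/250+149/250→1. L = 387/200 ≈ 1.9350.
L − H = 1.9350 − 1.8649 = 0.070 bits.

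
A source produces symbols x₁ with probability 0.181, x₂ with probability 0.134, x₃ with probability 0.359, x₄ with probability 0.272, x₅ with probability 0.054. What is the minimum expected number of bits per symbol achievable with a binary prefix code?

2.188 bits/symbol

Repeatedly combine the two least-probable nodes; the expected code length is the sum of the merged weights.
merge 27/500 + 67/500 → 47/250
merge 181/1000 + 47/250 → 369/1000
merge 34/125 + 359/1000 → 631/1000
merge 369/1000 + 631/1000 → 1
L = 47/250 + 369/1000 + 631/1000 + 1 = 547/250 = 2.188 bits/symbol.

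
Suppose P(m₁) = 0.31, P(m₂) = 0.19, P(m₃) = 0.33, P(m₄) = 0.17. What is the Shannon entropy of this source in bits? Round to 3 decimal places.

1.941 bits

H = −Σ pᵢ log₂ pᵢ.
−0.31·log₂(0.31) = 0.5238
−0.19·log₂(0.19) = 0.4552
−0.33·log₂(0.33) = 0.5278
−0.17·log₂(0.17) = 0.4346
Sum ≈ 1.9414 → 1.941 bits.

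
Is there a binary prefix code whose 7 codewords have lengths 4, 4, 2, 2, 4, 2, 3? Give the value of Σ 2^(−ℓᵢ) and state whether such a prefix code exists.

1.0625; no

With common denominator 2^4 = 16: Σ 2^(−ℓᵢ) = 1/16 + 1/16 + 4/16 + 4/16 + 1/16 + 4/16 + 2/16 = 17/16 = 1.0625.
Kraft's inequality requires Σ ≤ 1; here Σ = 1.0625 > 1, so no such prefix code exists.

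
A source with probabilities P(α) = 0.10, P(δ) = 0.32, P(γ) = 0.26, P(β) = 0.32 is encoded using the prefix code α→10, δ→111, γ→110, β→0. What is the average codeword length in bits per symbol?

2.26 bits/symbol

L̄ = Σ pᵢ·ℓᵢ = 0.10·2 + 0.32·3 + 0.26·3 + 0.32·1 = 2.26 bits/symbol.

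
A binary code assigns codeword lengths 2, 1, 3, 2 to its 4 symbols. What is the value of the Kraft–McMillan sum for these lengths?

With common denominator 2^3 = 8: Σ 2^(−ℓᵢ) = 2/8 + 4/8 + 1/8 + 2/8 = 9/8 = 1.125.

1.125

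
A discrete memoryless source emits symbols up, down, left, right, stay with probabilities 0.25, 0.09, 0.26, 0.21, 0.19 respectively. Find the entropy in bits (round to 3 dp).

2.246 bits

H = −Σ pᵢ log₂ pᵢ.
−0.25·log₂(0.25) = 0.5000
−0.09·log₂(0.09) = 0.3127
−0.26·log₂(0.26) = 0.5053
−0.21·log₂(0.21) = 0.4728
−0.19·log₂(0.19) = 0.4552
Sum ≈ 2.2460 → 2.246 bits.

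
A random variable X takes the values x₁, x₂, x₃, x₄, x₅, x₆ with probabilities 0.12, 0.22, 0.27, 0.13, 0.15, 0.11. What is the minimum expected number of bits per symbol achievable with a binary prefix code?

Repeatedly combine the two least-probable nodes; the expected code length is the sum of the merged weights.
merge 11/100 + 3/25 → 23/100
merge 13/100 + 3/20 → 7/25
merge 11/50 + 23/100 → 9/20
merge 27/100 + 7/25 → 11/20
merge 9/20 + 11/20 → 1
L = 23/100 + 7/25 + 9/20 + 11/20 + 1 = 251/100 = 2.51 bits/symbol.

2.51 bits/symbol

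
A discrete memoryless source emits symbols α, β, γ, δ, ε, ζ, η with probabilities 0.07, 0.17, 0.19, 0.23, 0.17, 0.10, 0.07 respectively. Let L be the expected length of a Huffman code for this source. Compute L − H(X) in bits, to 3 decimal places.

0.039 bits

Entropy H = −Σ p log₂ p ≈ 2.6814 bits.
Huffman merges: 7/100+7/100→7/50; 1/10+7/50→6/25; 17/100+17/100→17/50; 19/100+23/100→21/50; 6/25+17/50→29/50; 21/50+29/50→1. L = 68/25 ≈ 2.7200.
L − H = 2.7200 − 2.6814 = 0.039 bits.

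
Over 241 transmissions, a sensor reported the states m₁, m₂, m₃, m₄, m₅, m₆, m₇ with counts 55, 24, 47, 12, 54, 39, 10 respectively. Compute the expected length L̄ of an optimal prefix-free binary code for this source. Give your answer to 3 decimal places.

Probabilities are the counts divided by 241.
Repeatedly combine the two least-probable nodes; the expected code length is the sum of the merged weights.
merge 10/241 + 12/241 → 22/241
merge 22/241 + 24/241 → 46/241
merge 39/241 + 46/241 → 85/241
merge 47/241 + 54/241 → 101/241
merge 55/241 + 85/241 → 140/241
merge 101/241 + 140/241 → 1
L = 22/241 + 46/241 + 85/241 + 101/241 + 140/241 + 1 = 635/241 ≈ 2.635 bits/symbol.

2.635 bits/symbol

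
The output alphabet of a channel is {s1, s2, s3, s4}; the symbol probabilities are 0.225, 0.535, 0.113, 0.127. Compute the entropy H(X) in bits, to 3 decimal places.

H = −Σ pᵢ log₂ pᵢ.
−0.225·log₂(0.225) = 0.4842
−0.535·log₂(0.535) = 0.4828
−0.113·log₂(0.113) = 0.3555
−0.127·log₂(0.127) = 0.3781
Sum ≈ 1.7005 → 1.701 bits.

1.701 bits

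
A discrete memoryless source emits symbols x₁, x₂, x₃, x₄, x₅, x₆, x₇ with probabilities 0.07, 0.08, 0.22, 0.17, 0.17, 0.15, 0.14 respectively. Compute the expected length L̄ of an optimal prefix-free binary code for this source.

2.76 bits/symbol

Repeatedly combine the two least-probable nodes; the expected code length is the sum of the merged weights.
merge 7/100 + 2/25 → 3/20
merge 7/50 + 3/20 → 29/100
merge 3/20 + 17/100 → 8/25
merge 17/100 + 11/50 → 39/100
merge 29/100 + 8/25 → 61/100
merge 39/100 + 61/100 → 1
L = 3/20 + 29/100 + 8/25 + 39/100 + 61/100 + 1 = 69/25 = 2.76 bits/symbol.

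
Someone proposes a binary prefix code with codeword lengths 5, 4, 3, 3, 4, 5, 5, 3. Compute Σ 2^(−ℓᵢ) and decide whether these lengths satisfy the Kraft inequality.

With common denominator 2^5 = 32: Σ 2^(−ℓᵢ) = 1/32 + 2/32 + 4/32 + 4/32 + 2/32 + 1/32 + 1/32 + 4/32 = 19/32 = 0.59375.
Kraft's inequality requires Σ ≤ 1; here Σ = 0.59375 ≤ 1, so such a prefix code exists.

0.59375; yes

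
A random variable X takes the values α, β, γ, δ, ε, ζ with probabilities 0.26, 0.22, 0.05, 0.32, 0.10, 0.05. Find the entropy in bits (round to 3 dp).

H = −Σ pᵢ log₂ pᵢ.
−0.26·log₂(0.26) = 0.5053
−0.22·log₂(0.22) = 0.4806
−0.05·log₂(0.05) = 0.2161
−0.32·log₂(0.32) = 0.5260
−0.10·log₂(0.10) = 0.3322
−0.05·log₂(0.05) = 0.2161
Sum ≈ 2.2763 → 2.276 bits.

2.276 bits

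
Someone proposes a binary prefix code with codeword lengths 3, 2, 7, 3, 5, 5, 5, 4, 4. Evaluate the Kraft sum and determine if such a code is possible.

With common denominator 2^7 = 128: Σ 2^(−ℓᵢ) = 16/128 + 32/128 + 1/128 + 16/128 + 4/128 + 4/128 + 4/128 + 8/128 + 8/128 = 93/128 = 0.7265625.
Kraft's inequality requires Σ ≤ 1; here Σ = 0.7265625 ≤ 1, so such a prefix code exists.

0.7265625; yes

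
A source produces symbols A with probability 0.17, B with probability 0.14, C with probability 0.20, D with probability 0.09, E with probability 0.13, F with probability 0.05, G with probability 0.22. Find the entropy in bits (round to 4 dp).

2.6881 bits

H = −Σ pᵢ log₂ pᵢ.
−0.17·log₂(0.17) = 0.4346
−0.14·log₂(0.14) = 0.3971
−0.20·log₂(0.20) = 0.4644
−0.09·log₂(0.09) = 0.3127
−0.13·log₂(0.13) = 0.3826
−0.05·log₂(0.05) = 0.2161
−0.22·log₂(0.22) = 0.4806
Sum ≈ 2.6881 → 2.6881 bits.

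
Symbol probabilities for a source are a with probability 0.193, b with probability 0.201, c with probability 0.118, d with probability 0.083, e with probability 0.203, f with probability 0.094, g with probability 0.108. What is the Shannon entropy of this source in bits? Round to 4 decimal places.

2.7196 bits

H = −Σ pᵢ log₂ pᵢ.
−0.193·log₂(0.193) = 0.4581
−0.201·log₂(0.201) = 0.4653
−0.118·log₂(0.118) = 0.3638
−0.083·log₂(0.083) = 0.2980
−0.203·log₂(0.203) = 0.4670
−0.094·log₂(0.094) = 0.3207
−0.108·log₂(0.108) = 0.3468
Sum ≈ 2.7196 → 2.7196 bits.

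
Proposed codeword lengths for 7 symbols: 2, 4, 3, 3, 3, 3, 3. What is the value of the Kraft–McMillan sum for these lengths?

0.9375

With common denominator 2^4 = 16: Σ 2^(−ℓᵢ) = 4/16 + 1/16 + 2/16 + 2/16 + 2/16 + 2/16 + 2/16 = 15/16 = 0.9375.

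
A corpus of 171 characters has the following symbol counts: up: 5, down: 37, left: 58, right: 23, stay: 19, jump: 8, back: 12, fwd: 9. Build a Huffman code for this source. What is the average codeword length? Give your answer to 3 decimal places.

2.643 bits/symbol

Probabilities are the counts divided by 171.
Repeatedly combine the two least-probable nodes; the expected code length is the sum of the merged weights.
merge 5/171 + 8/171 → 13/171
merge 1/19 + 4/57 → 7/57
merge 13/171 + 1/9 → 32/171
merge 7/57 + 23/171 → 44/171
merge 32/171 + 37/171 → 23/57
merge 44/171 + 58/171 → 34/57
merge 23/57 + 34/57 → 1
L = 13/171 + 7/57 + 32/171 + 44/171 + 23/57 + 34/57 + 1 = 452/171 ≈ 2.643 bits/symbol.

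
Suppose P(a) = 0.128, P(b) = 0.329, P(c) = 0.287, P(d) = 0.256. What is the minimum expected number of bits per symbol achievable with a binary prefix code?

Repeatedly combine the two least-probable nodes; the expected code length is the sum of the merged weights.
merge 16/125 + 32/125 → 48/125
merge 287/1000 + 329/1000 → 77/125
merge 48/125 + 77/125 → 1
L = 48/125 + 77/125 + 1 = 2 bits/symbol.

2 bits/symbol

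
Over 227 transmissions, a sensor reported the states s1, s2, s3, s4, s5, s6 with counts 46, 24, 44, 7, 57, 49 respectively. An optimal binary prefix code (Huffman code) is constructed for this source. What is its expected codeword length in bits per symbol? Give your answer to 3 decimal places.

Probabilities are the counts divided by 227.
Repeatedly combine the two least-probable nodes; the expected code length is the sum of the merged weights.
merge 7/227 + 24/227 → 31/227
merge 31/227 + 44/227 → 75/227
merge 46/227 + 49/227 → 95/227
merge 57/227 + 75/227 → 132/227
merge 95/227 + 132/227 → 1
L = 31/227 + 75/227 + 95/227 + 132/227 + 1 = 560/227 ≈ 2.467 bits/symbol.

2.467 bits/symbol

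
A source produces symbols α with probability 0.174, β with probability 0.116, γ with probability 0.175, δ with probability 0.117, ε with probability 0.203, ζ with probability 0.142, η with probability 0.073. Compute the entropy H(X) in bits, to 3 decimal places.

2.744 bits

H = −Σ pᵢ log₂ pᵢ.
−0.174·log₂(0.174) = 0.4390
−0.116·log₂(0.116) = 0.3605
−0.175·log₂(0.175) = 0.4401
−0.117·log₂(0.117) = 0.3622
−0.203·log₂(0.203) = 0.4670
−0.142·log₂(0.142) = 0.3999
−0.073·log₂(0.073) = 0.2756
Sum ≈ 2.7442 → 2.744 bits.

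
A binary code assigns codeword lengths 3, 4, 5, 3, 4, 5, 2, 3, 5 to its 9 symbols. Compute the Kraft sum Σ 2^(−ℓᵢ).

With common denominator 2^5 = 32: Σ 2^(−ℓᵢ) = 4/32 + 2/32 + 1/32 + 4/32 + 2/32 + 1/32 + 8/32 + 4/32 + 1/32 = 27/32 = 0.84375.

0.84375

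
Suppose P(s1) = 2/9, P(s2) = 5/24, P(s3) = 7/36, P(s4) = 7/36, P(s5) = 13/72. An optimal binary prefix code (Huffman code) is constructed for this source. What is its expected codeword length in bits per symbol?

Repeatedly combine the two least-probable nodes; the expected code length is the sum of the merged weights.
merge 13/72 + 7/36 → 3/8
merge 7/36 + 5/24 → 29/72
merge 2/9 + 3/8 → 43/72
merge 29/72 + 43/72 → 1
L = 3/8 + 29/72 + 43/72 + 1 = 19/8 = 2.375 bits/symbol.

2.375 bits/symbol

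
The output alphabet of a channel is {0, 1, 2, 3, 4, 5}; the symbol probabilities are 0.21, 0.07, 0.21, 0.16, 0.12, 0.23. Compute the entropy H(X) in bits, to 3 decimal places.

H = −Σ pᵢ log₂ pᵢ.
−0.21·log₂(0.21) = 0.4728
−0.07·log₂(0.07) = 0.2686
−0.21·log₂(0.21) = 0.4728
−0.16·log₂(0.16) = 0.4230
−0.12·log₂(0.12) = 0.3671
−0.23·log₂(0.23) = 0.4877
Sum ≈ 2.4920 → 2.492 bits.

2.492 bits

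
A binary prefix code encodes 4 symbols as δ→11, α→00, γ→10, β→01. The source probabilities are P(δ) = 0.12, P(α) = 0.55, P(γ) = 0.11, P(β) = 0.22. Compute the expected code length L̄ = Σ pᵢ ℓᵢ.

2 bits/symbol

L̄ = Σ pᵢ·ℓᵢ = 0.12·2 + 0.55·2 + 0.11·2 + 0.22·2 = 2 bits/symbol.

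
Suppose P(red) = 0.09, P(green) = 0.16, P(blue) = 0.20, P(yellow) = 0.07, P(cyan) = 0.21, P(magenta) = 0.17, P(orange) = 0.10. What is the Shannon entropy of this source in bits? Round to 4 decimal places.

2.7082 bits

H = −Σ pᵢ log₂ pᵢ.
−0.09·log₂(0.09) = 0.3127
−0.16·log₂(0.16) = 0.4230
−0.20·log₂(0.20) = 0.4644
−0.07·log₂(0.07) = 0.2686
−0.21·log₂(0.21) = 0.4728
−0.17·log₂(0.17) = 0.4346
−0.10·log₂(0.10) = 0.3322
Sum ≈ 2.7082 → 2.7082 bits.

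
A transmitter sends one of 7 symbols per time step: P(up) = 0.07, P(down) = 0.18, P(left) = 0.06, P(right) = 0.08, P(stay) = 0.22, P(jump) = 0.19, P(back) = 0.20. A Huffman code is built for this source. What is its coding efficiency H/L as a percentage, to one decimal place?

97.8%

Entropy H = −Σ p log₂ p ≈ 2.6491 bits.
Huffman merges: 3/50+7/100→13/100; 2/25+13/100→21/100; 9/50+19/100→37/100; 1/5+21/100→41/100; 11/50+37/100→59/100; 41/100+59/100→1. L = 271/100 ≈ 2.7100.
Efficiency = H/L = 2.6491/2.7100 = 97.8%.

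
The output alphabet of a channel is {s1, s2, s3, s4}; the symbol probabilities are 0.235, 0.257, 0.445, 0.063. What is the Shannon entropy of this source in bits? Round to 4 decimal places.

H = −Σ pᵢ log₂ pᵢ.
−0.235·log₂(0.235) = 0.4910
−0.257·log₂(0.257) = 0.5038
−0.445·log₂(0.445) = 0.5198
−0.063·log₂(0.063) = 0.2513
Sum ≈ 1.7658 → 1.7658 bits.

1.7658 bits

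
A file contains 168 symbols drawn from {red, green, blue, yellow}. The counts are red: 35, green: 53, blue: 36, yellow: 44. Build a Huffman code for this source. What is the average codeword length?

Probabilities are the counts divided by 168.
Repeatedly combine the two least-probable nodes; the expected code length is the sum of the merged weights.
merge 5/24 + 3/14 → 71/168
merge 11/42 + 53/168 → 97/168
merge 71/168 + 97/168 → 1
L = 71/168 + 97/168 + 1 = 2 bits/symbol.

2 bits/symbol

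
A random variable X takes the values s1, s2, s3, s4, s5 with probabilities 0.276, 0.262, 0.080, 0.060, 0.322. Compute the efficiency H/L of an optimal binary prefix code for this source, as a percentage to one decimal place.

Entropy H = −Σ p log₂ p ≈ 2.0804 bits.
Huffman merges: 3/50+2/25→7/50; 7/50+131/500→201/500; 69/250+161/500→299/500; 201/500+299/500→1. L = 107/50 ≈ 2.1400.
Efficiency = H/L = 2.0804/2.1400 = 97.2%.

97.2%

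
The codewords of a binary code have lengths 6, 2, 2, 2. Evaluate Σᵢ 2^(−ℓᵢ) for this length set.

With common denominator 2^6 = 64: Σ 2^(−ℓᵢ) = 1/64 + 16/64 + 16/64 + 16/64 = 49/64 = 0.765625.

0.765625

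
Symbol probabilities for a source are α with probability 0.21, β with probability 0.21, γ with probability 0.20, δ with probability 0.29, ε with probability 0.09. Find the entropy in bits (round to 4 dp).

H = −Σ pᵢ log₂ pᵢ.
−0.21·log₂(0.21) = 0.4728
−0.21·log₂(0.21) = 0.4728
−0.20·log₂(0.20) = 0.4644
−0.29·log₂(0.29) = 0.5179
−0.09·log₂(0.09) = 0.3127
Sum ≈ 2.2406 → 2.2406 bits.

2.2406 bits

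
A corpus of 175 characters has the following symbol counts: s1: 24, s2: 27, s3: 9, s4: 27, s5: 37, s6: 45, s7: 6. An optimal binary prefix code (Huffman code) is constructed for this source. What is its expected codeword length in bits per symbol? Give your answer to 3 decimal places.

Probabilities are the counts divided by 175.
Repeatedly combine the two least-probable nodes; the expected code length is the sum of the merged weights.
merge 6/175 + 9/175 → 3/35
merge 3/35 + 24/175 → 39/175
merge 27/175 + 27/175 → 54/175
merge 37/175 + 39/175 → 76/175
merge 9/35 + 54/175 → 99/175
merge 76/175 + 99/175 → 1
L = 3/35 + 39/175 + 54/175 + 76/175 + 99/175 + 1 = 458/175 ≈ 2.617 bits/symbol.

2.617 bits/symbol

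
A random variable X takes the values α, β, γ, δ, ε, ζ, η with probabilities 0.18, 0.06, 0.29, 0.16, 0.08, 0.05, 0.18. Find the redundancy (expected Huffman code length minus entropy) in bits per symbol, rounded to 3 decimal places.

Entropy H = −Σ p log₂ p ≈ 2.5827 bits.
Huffman merges: 1/20+3/50→11/100; 2/25+11/100→19/100; 4/25+9/50→17/50; 9/50+19/100→37/100; 29/100+17/50→63/100; 37/100+63/100→1. L = 66/25 ≈ 2.6400.
L − H = 2.6400 − 2.5827 = 0.057 bits.

0.057 bits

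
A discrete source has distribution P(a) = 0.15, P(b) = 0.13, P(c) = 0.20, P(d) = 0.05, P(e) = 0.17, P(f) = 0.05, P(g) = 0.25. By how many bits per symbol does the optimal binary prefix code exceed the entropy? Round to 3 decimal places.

Entropy H = −Σ p log₂ p ≈ 2.6244 bits.
Huffman merges: 1/20+1/20→1/10; 1/10+13/100→23/100; 3/20+17/100→8/25; 1/5+23/100→43/100; 1/4+8/25→57/100; 43/100+57/100→1. L = 53/20 ≈ 2.6500.
L − H = 2.6500 − 2.6244 = 0.026 bits.

0.026 bits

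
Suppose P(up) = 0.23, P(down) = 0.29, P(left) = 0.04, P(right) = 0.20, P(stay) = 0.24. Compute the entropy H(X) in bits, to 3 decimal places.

2.150 bits

H = −Σ pᵢ log₂ pᵢ.
−0.23·log₂(0.23) = 0.4877
−0.29·log₂(0.29) = 0.5179
−0.04·log₂(0.04) = 0.1858
−0.20·log₂(0.20) = 0.4644
−0.24·log₂(0.24) = 0.4941
Sum ≈ 2.1498 → 2.150 bits.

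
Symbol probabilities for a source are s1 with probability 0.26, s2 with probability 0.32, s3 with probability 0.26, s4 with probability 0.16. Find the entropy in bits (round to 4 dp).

H = −Σ pᵢ log₂ pᵢ.
−0.26·log₂(0.26) = 0.5053
−0.32·log₂(0.32) = 0.5260
−0.26·log₂(0.26) = 0.5053
−0.16·log₂(0.16) = 0.4230
Sum ≈ 1.9596 → 1.9596 bits.

1.9596 bits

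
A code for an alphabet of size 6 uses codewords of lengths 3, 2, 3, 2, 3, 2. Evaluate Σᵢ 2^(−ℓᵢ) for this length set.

1.125

With common denominator 2^3 = 8: Σ 2^(−ℓᵢ) = 1/8 + 2/8 + 1/8 + 2/8 + 1/8 + 2/8 = 9/8 = 1.125.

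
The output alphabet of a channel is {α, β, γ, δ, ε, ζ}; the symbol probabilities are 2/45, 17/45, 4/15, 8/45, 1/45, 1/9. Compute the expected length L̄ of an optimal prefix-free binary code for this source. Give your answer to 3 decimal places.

2.222 bits/symbol

Repeatedly combine the two least-probable nodes; the expected code length is the sum of the merged weights.
merge 1/45 + 2/45 → 1/15
merge 1/15 + 1/9 → 8/45
merge 8/45 + 8/45 → 16/45
merge 4/15 + 16/45 → 28/45
merge 17/45 + 28/45 → 1
L = 1/15 + 8/45 + 16/45 + 28/45 + 1 = 20/9 ≈ 2.222 bits/symbol.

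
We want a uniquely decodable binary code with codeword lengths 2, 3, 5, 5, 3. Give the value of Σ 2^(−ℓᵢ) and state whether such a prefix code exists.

0.5625; yes

With common denominator 2^5 = 32: Σ 2^(−ℓᵢ) = 8/32 + 4/32 + 1/32 + 1/32 + 4/32 = 18/32 = 0.5625.
Kraft's inequality requires Σ ≤ 1; here Σ = 0.5625 ≤ 1, so such a prefix code exists.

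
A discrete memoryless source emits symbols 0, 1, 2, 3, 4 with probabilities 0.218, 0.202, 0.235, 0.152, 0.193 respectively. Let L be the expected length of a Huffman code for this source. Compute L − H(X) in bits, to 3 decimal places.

0.038 bits

Entropy H = −Σ p log₂ p ≈ 2.3074 bits.
Huffman merges: 19/125+193/1000→69/200; 101/500+109/500→21/50; 47/200+69/200→29/50; 21/50+29/50→1. L = 469/200 ≈ 2.3450.
L − H = 2.3450 − 2.3074 = 0.038 bits.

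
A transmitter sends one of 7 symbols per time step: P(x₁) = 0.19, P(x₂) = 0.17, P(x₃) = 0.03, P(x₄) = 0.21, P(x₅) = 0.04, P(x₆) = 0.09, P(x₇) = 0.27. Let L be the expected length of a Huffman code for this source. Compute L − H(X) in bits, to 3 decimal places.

0.037 bits

Entropy H = −Σ p log₂ p ≈ 2.5228 bits.
Huffman merges: 3/100+1/25→7/100; 7/100+9/100→4/25; 4/25+17/100→33/100; 19/100+21/100→2/5; 27/100+33/100→3/5; 2/5+3/5→1. L = 64/25 ≈ 2.5600.
L − H = 2.5600 − 2.5228 = 0.037 bits.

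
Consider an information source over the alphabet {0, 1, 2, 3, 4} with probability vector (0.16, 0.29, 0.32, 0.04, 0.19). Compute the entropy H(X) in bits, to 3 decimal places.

2.108 bits

H = −Σ pᵢ log₂ pᵢ.
−0.16·log₂(0.16) = 0.4230
−0.29·log₂(0.29) = 0.5179
−0.32·log₂(0.32) = 0.5260
−0.04·log₂(0.04) = 0.1858
−0.19·log₂(0.19) = 0.4552
Sum ≈ 2.1079 → 2.108 bits.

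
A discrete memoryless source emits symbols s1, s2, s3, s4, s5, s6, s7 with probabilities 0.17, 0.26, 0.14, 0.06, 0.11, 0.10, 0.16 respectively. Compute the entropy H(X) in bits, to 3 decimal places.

2.686 bits

H = −Σ pᵢ log₂ pᵢ.
−0.17·log₂(0.17) = 0.4346
−0.26·log₂(0.26) = 0.5053
−0.14·log₂(0.14) = 0.3971
−0.06·log₂(0.06) = 0.2435
−0.11·log₂(0.11) = 0.3503
−0.10·log₂(0.10) = 0.3322
−0.16·log₂(0.16) = 0.4230
Sum ≈ 2.6860 → 2.686 bits.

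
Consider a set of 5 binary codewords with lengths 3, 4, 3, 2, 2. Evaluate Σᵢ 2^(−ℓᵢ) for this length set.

0.8125

With common denominator 2^4 = 16: Σ 2^(−ℓᵢ) = 2/16 + 1/16 + 2/16 + 4/16 + 4/16 = 13/16 = 0.8125.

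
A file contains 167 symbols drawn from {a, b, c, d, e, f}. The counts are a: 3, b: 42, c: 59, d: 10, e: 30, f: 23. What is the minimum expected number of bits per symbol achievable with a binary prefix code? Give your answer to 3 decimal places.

Probabilities are the counts divided by 167.
Repeatedly combine the two least-probable nodes; the expected code length is the sum of the merged weights.
merge 3/167 + 10/167 → 13/167
merge 13/167 + 23/167 → 36/167
merge 30/167 + 36/167 → 66/167
merge 42/167 + 59/167 → 101/167
merge 66/167 + 101/167 → 1
L = 13/167 + 36/167 + 66/167 + 101/167 + 1 = 383/167 ≈ 2.293 bits/symbol.

2.293 bits/symbol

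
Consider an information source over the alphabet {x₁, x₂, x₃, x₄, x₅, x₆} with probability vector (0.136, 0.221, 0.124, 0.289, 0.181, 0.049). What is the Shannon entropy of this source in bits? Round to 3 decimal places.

2.423 bits

H = −Σ pᵢ log₂ pᵢ.
−0.136·log₂(0.136) = 0.3915
−0.221·log₂(0.221) = 0.4813
−0.124·log₂(0.124) = 0.3734
−0.289·log₂(0.289) = 0.5176
−0.181·log₂(0.181) = 0.4463
−0.049·log₂(0.049) = 0.2132
Sum ≈ 2.4233 → 2.423 bits.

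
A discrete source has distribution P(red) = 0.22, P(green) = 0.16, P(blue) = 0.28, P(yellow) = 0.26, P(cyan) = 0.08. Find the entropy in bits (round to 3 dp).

2.215 bits

H = −Σ pᵢ log₂ pᵢ.
−0.22·log₂(0.22) = 0.4806
−0.16·log₂(0.16) = 0.4230
−0.28·log₂(0.28) = 0.5142
−0.26·log₂(0.26) = 0.5053
−0.08·log₂(0.08) = 0.2915
Sum ≈ 2.2146 → 2.215 bits.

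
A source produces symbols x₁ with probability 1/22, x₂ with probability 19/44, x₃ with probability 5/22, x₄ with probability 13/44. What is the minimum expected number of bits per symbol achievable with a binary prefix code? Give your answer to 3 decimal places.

1.841 bits/symbol

Repeatedly combine the two least-probable nodes; the expected code length is the sum of the merged weights.
merge 1/22 + 5/22 → 3/11
merge 3/11 + 13/44 → 25/44
merge 19/44 + 25/44 → 1
L = 3/11 + 25/44 + 1 = 81/44 ≈ 1.841 bits/symbol.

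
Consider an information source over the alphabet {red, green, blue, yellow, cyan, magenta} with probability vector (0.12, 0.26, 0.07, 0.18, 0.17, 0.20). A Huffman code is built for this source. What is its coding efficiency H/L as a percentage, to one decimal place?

97.8%

Entropy H = −Σ p log₂ p ≈ 2.4852 bits.
Huffman merges: 7/100+3/25→19/100; 17/100+9/50→7/20; 19/100+1/5→39/100; 13/50+7/20→61/100; 39/100+61/100→1. L = 127/50 ≈ 2.5400.
Efficiency = H/L = 2.4852/2.5400 = 97.8%.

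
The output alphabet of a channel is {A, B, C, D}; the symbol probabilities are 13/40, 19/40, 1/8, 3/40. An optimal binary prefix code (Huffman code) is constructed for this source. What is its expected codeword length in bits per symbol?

Repeatedly combine the two least-probable nodes; the expected code length is the sum of the merged weights.
merge 3/40 + 1/8 → 1/5
merge 1/5 + 13/40 → 21/40
merge 19/40 + 21/40 → 1
L = 1/5 + 21/40 + 1 = 69/40 = 1.725 bits/symbol.

1.725 bits/symbol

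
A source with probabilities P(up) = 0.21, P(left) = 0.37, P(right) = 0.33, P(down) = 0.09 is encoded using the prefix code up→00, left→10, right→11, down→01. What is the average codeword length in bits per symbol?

2 bits/symbol

L̄ = Σ pᵢ·ℓᵢ = 0.21·2 + 0.37·2 + 0.33·2 + 0.09·2 = 2 bits/symbol.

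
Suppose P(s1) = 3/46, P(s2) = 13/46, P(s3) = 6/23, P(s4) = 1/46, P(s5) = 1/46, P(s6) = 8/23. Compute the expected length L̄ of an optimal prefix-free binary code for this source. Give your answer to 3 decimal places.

2.152 bits/symbol

Repeatedly combine the two least-probable nodes; the expected code length is the sum of the merged weights.
merge 1/46 + 1/46 → 1/23
merge 1/23 + 3/46 → 5/46
merge 5/46 + 6/23 → 17/46
merge 13/46 + 8/23 → 29/46
merge 17/46 + 29/46 → 1
L = 1/23 + 5/46 + 17/46 + 29/46 + 1 = 99/46 ≈ 2.152 bits/symbol.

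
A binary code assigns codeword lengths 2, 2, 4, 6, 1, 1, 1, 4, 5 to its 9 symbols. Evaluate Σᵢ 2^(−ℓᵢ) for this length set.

With common denominator 2^6 = 64: Σ 2^(−ℓᵢ) = 16/64 + 16/64 + 4/64 + 1/64 + 32/64 + 32/64 + 32/64 + 4/64 + 2/64 = 139/64 = 2.171875.

2.171875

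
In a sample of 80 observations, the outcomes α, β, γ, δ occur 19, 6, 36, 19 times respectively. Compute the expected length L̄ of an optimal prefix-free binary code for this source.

1.8625 bits/symbol

Probabilities are the counts divided by 80.
Repeatedly combine the two least-probable nodes; the expected code length is the sum of the merged weights.
merge 3/40 + 19/80 → 5/16
merge 19/80 + 5/16 → 11/20
merge 9/20 + 11/20 → 1
L = 5/16 + 11/20 + 1 = 149/80 = 1.8625 bits/symbol.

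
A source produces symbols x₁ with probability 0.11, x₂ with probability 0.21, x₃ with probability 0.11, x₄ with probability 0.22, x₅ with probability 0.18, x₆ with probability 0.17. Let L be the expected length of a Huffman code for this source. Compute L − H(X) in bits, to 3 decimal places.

0.036 bits

Entropy H = −Σ p log₂ p ≈ 2.5339 bits.
Huffman merges: 11/100+11/100→11/50; 17/100+9/50→7/20; 21/100+11/50→43/100; 11/50+7/20→57/100; 43/100+57/100→1. L = 257/100 ≈ 2.5700.
L − H = 2.5700 − 2.5339 = 0.036 bits.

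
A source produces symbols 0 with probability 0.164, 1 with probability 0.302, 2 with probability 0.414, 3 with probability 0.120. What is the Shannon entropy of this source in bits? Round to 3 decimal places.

H = −Σ pᵢ log₂ pᵢ.
−0.164·log₂(0.164) = 0.4278
−0.302·log₂(0.302) = 0.5217
−0.414·log₂(0.414) = 0.5267
−0.120·log₂(0.120) = 0.3671
Sum ≈ 1.8432 → 1.843 bits.

1.843 bits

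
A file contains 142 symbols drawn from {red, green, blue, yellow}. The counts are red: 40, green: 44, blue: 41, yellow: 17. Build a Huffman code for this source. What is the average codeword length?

Probabilities are the counts divided by 142.
Repeatedly combine the two least-probable nodes; the expected code length is the sum of the merged weights.
merge 17/142 + 20/71 → 57/142
merge 41/142 + 22/71 → 85/142
merge 57/142 + 85/142 → 1
L = 57/142 + 85/142 + 1 = 2 bits/symbol.

2 bits/symbol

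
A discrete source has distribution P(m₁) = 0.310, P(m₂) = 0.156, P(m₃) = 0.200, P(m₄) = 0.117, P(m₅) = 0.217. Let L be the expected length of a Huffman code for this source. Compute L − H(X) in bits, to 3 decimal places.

0.026 bits

Entropy H = −Σ p log₂ p ≈ 2.2468 bits.
Huffman merges: 117/1000+39/250→273/1000; 1/5+217/1000→417/1000; 273/1000+31/100→583/1000; 417/1000+583/1000→1. L = 2273/1000 ≈ 2.2730.
L − H = 2.2730 − 2.2468 = 0.026 bits.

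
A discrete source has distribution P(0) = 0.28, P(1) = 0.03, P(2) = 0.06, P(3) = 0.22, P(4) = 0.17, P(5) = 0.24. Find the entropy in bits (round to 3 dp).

2.319 bits

H = −Σ pᵢ log₂ pᵢ.
−0.28·log₂(0.28) = 0.5142
−0.03·log₂(0.03) = 0.1518
−0.06·log₂(0.06) = 0.2435
−0.22·log₂(0.22) = 0.4806
−0.17·log₂(0.17) = 0.4346
−0.24·log₂(0.24) = 0.4941
Sum ≈ 2.3188 → 2.319 bits.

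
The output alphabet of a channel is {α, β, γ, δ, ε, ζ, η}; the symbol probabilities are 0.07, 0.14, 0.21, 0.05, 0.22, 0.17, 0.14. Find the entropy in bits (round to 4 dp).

H = −Σ pᵢ log₂ pᵢ.
−0.07·log₂(0.07) = 0.2686
−0.14·log₂(0.14) = 0.3971
−0.21·log₂(0.21) = 0.4728
−0.05·log₂(0.05) = 0.2161
−0.22·log₂(0.22) = 0.4806
−0.17·log₂(0.17) = 0.4346
−0.14·log₂(0.14) = 0.3971
Sum ≈ 2.6669 → 2.6669 bits.

2.6669 bits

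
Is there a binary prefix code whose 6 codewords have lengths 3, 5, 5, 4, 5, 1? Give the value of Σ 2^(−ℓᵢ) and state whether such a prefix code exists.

0.78125; yes

With common denominator 2^5 = 32: Σ 2^(−ℓᵢ) = 4/32 + 1/32 + 1/32 + 2/32 + 1/32 + 16/32 = 25/32 = 0.78125.
Kraft's inequality requires Σ ≤ 1; here Σ = 0.78125 ≤ 1, so such a prefix code exists.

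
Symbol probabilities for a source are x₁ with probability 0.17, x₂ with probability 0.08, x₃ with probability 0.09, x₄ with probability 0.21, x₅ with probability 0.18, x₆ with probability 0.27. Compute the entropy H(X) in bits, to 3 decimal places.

H = −Σ pᵢ log₂ pᵢ.
−0.17·log₂(0.17) = 0.4346
−0.08·log₂(0.08) = 0.2915
−0.09·log₂(0.09) = 0.3127
−0.21·log₂(0.21) = 0.4728
−0.18·log₂(0.18) = 0.4453
−0.27·log₂(0.27) = 0.5100
Sum ≈ 2.4669 → 2.467 bits.

2.467 bits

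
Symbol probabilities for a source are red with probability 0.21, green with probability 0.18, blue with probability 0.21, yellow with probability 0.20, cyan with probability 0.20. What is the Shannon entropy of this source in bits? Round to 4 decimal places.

2.3197 bits

H = −Σ pᵢ log₂ pᵢ.
−0.21·log₂(0.21) = 0.4728
−0.18·log₂(0.18) = 0.4453
−0.21·log₂(0.21) = 0.4728
−0.20·log₂(0.20) = 0.4644
−0.20·log₂(0.20) = 0.4644
Sum ≈ 2.3197 → 2.3197 bits.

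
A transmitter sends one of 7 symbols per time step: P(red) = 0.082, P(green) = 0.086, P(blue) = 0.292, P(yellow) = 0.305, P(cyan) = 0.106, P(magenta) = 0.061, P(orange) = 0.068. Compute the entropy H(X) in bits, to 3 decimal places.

2.494 bits

H = −Σ pᵢ log₂ pᵢ.
−0.082·log₂(0.082) = 0.2959
−0.086·log₂(0.086) = 0.3044
−0.292·log₂(0.292) = 0.5186
−0.305·log₂(0.305) = 0.5225
−0.106·log₂(0.106) = 0.3432
−0.061·log₂(0.061) = 0.2461
−0.068·log₂(0.068) = 0.2637
Sum ≈ 2.4944 → 2.494 bits.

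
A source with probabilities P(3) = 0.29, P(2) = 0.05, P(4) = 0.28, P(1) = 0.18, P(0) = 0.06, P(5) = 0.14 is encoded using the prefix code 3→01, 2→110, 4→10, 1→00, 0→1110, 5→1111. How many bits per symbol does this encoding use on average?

L̄ = Σ pᵢ·ℓᵢ = 0.29·2 + 0.05·3 + 0.28·2 + 0.18·2 + 0.06·4 + 0.14·4 = 2.45 bits/symbol.

2.45 bits/symbol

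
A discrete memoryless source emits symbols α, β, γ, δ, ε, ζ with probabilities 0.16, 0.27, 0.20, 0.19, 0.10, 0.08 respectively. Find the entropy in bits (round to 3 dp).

2.476 bits

H = −Σ pᵢ log₂ pᵢ.
−0.16·log₂(0.16) = 0.4230
−0.27·log₂(0.27) = 0.5100
−0.20·log₂(0.20) = 0.4644
−0.19·log₂(0.19) = 0.4552
−0.10·log₂(0.10) = 0.3322
−0.08·log₂(0.08) = 0.2915
Sum ≈ 2.4764 → 2.476 bits.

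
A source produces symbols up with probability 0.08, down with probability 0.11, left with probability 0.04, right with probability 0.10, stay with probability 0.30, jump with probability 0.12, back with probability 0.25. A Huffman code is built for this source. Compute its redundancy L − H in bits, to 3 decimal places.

0.022 bits

Entropy H = −Σ p log₂ p ≈ 2.5479 bits.
Huffman merges: 1/25+2/25→3/25; 1/10+11/100→21/100; 3/25+3/25→6/25; 21/100+6/25→9/20; 1/4+3/10→11/20; 9/20+11/20→1. L = 257/100 ≈ 2.5700.
L − H = 2.5700 − 2.5479 = 0.022 bits.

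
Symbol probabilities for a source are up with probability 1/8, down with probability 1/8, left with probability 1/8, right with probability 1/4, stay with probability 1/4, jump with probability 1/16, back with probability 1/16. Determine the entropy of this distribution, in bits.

2.625 bits

Each probability is a power of 1/2, so log₂(1/p) is an integer.
H = Σ p·log₂(1/p) = 1/8·3 + 1/8·3 + 1/8·3 + 1/4·2 + 1/4·2 + 1/16·4 + 1/16·4 = 2.625 bits.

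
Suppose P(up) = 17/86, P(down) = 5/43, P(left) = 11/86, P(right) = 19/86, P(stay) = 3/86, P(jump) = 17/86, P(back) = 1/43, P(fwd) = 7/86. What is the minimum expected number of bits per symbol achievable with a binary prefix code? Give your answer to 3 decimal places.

2.779 bits/symbol

Repeatedly combine the two least-probable nodes; the expected code length is the sum of the merged weights.
merge 1/43 + 3/86 → 5/86
merge 5/86 + 7/86 → 6/43
merge 5/43 + 11/86 → 21/86
merge 6/43 + 17/86 → 29/86
merge 17/86 + 19/86 → 18/43
merge 21/86 + 29/86 → 25/43
merge 18/43 + 25/43 → 1
L = 5/86 + 6/43 + 21/86 + 29/86 + 18/43 + 25/43 + 1 = 239/86 ≈ 2.779 bits/symbol.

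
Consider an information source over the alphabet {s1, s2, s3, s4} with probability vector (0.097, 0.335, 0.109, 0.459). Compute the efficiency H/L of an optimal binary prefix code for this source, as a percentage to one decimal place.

Entropy H = −Σ p log₂ p ≈ 1.7192 bits.
Huffman merges: 97/1000+109/1000→103/500; 103/500+67/200→541/1000; 459/1000+541/1000→1. L = 1747/1000 ≈ 1.7470.
Efficiency = H/L = 1.7192/1.7470 = 98.4%.

98.4%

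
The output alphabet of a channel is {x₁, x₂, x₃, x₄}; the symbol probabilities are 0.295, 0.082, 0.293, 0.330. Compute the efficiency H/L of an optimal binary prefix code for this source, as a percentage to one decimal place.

Entropy H = −Σ p log₂ p ≈ 1.8622 bits.
Huffman merges: 41/500+293/1000→3/8; 59/200+33/100→5/8; 3/8+5/8→1. L = 2 ≈ 2.0000.
Efficiency = H/L = 1.8622/2.0000 = 93.1%.

93.1%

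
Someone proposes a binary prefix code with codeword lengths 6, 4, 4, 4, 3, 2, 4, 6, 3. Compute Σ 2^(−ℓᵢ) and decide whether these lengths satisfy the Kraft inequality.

0.78125; yes

With common denominator 2^6 = 64: Σ 2^(−ℓᵢ) = 1/64 + 4/64 + 4/64 + 4/64 + 8/64 + 16/64 + 4/64 + 1/64 + 8/64 = 50/64 = 0.78125.
Kraft's inequality requires Σ ≤ 1; here Σ = 0.78125 ≤ 1, so such a prefix code exists.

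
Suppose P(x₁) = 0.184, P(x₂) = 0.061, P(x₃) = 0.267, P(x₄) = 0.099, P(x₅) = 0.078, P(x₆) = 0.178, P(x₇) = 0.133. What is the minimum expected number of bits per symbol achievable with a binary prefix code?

Repeatedly combine the two least-probable nodes; the expected code length is the sum of the merged weights.
merge 61/1000 + 39/500 → 139/1000
merge 99/1000 + 133/1000 → 29/125
merge 139/1000 + 89/500 → 317/1000
merge 23/125 + 29/125 → 52/125
merge 267/1000 + 317/1000 → 73/125
merge 52/125 + 73/125 → 1
L = 139/1000 + 29/125 + 317/1000 + 52/125 + 73/125 + 1 = 336/125 = 2.688 bits/symbol.

2.688 bits/symbol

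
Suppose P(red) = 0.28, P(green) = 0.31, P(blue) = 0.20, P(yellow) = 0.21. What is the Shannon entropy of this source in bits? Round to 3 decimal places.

H = −Σ pᵢ log₂ pᵢ.
−0.28·log₂(0.28) = 0.5142
−0.31·log₂(0.31) = 0.5238
−0.20·log₂(0.20) = 0.4644
−0.21·log₂(0.21) = 0.4728
Sum ≈ 1.9752 → 1.975 bits.

1.975 bits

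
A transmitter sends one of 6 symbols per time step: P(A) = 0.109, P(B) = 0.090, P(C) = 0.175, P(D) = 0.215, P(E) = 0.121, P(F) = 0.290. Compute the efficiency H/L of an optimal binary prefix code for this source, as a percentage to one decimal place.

Entropy H = −Σ p log₂ p ≈ 2.4646 bits.
Huffman merges: 9/100+109/1000→199/1000; 121/1000+7/40→37/125; 199/1000+43/200→207/500; 29/100+37/125→293/500; 207/500+293/500→1. L = 499/200 ≈ 2.4950.
Efficiency = H/L = 2.4646/2.4950 = 98.8%.

98.8%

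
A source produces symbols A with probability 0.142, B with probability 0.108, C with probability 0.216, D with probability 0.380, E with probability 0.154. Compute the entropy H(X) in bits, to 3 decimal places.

2.170 bits

H = −Σ pᵢ log₂ pᵢ.
−0.142·log₂(0.142) = 0.3999
−0.108·log₂(0.108) = 0.3468
−0.216·log₂(0.216) = 0.4776
−0.380·log₂(0.380) = 0.5305
−0.154·log₂(0.154) = 0.4156
Sum ≈ 2.1703 → 2.170 bits.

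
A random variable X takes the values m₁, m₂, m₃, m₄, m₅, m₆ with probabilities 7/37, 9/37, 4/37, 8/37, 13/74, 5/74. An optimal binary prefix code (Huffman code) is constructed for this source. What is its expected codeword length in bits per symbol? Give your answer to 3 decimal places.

Repeatedly combine the two least-probable nodes; the expected code length is the sum of the merged weights.
merge 5/74 + 4/37 → 13/74
merge 13/74 + 13/74 → 13/37
merge 7/37 + 8/37 → 15/37
merge 9/37 + 13/37 → 22/37
merge 15/37 + 22/37 → 1
L = 13/74 + 13/37 + 15/37 + 22/37 + 1 = 187/74 ≈ 2.527 bits/symbol.

2.527 bits/symbol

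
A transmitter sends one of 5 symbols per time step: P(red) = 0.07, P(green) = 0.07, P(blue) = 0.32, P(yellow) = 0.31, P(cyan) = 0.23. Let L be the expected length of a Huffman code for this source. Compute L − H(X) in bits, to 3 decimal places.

0.065 bits

Entropy H = −Σ p log₂ p ≈ 2.0746 bits.
Huffman merges: 7/100+7/100→7/50; 7/50+23/100→37/100; 31/100+8/25→63/100; 37/100+63/100→1. L = 107/50 ≈ 2.1400.
L − H = 2.1400 − 2.0746 = 0.065 bits.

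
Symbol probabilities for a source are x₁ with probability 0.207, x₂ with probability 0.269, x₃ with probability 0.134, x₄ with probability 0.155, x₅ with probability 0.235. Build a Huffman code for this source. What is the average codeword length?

2.289 bits/symbol

Repeatedly combine the two least-probable nodes; the expected code length is the sum of the merged weights.
merge 67/500 + 31/200 → 289/1000
merge 207/1000 + 47/200 → 221/500
merge 269/1000 + 289/1000 → 279/500
merge 221/500 + 279/500 → 1
L = 289/1000 + 221/500 + 279/500 + 1 = 2289/1000 = 2.289 bits/symbol.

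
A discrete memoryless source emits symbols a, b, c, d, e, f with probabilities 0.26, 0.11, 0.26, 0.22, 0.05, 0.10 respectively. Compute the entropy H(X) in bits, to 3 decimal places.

2.390 bits

H = −Σ pᵢ log₂ pᵢ.
−0.26·log₂(0.26) = 0.5053
−0.11·log₂(0.11) = 0.3503
−0.26·log₂(0.26) = 0.5053
−0.22·log₂(0.22) = 0.4806
−0.05·log₂(0.05) = 0.2161
−0.10·log₂(0.10) = 0.3322
Sum ≈ 2.3897 → 2.390 bits.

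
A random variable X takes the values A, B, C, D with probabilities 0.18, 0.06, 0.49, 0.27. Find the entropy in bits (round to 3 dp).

H = −Σ pᵢ log₂ pᵢ.
−0.18·log₂(0.18) = 0.4453
−0.06·log₂(0.06) = 0.2435
−0.49·log₂(0.49) = 0.5043
−0.27·log₂(0.27) = 0.5100
Sum ≈ 1.7031 → 1.703 bits.

1.703 bits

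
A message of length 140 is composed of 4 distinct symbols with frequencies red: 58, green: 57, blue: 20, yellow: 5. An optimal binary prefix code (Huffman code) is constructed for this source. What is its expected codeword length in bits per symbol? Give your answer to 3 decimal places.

Probabilities are the counts divided by 140.
Repeatedly combine the two least-probable nodes; the expected code length is the sum of the merged weights.
merge 1/28 + 1/7 → 5/28
merge 5/28 + 57/140 → 41/70
merge 29/70 + 41/70 → 1
L = 5/28 + 41/70 + 1 = 247/140 ≈ 1.764 bits/symbol.

1.764 bits/symbol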